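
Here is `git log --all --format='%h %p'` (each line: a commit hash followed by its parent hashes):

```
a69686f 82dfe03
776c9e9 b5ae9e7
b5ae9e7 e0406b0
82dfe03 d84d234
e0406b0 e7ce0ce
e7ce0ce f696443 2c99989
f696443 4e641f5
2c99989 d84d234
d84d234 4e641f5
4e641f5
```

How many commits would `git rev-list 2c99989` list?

3

Walking parent pointers from 2c99989: reachable set = {2c99989, 4e641f5, d84d234}.
That is 3 commits.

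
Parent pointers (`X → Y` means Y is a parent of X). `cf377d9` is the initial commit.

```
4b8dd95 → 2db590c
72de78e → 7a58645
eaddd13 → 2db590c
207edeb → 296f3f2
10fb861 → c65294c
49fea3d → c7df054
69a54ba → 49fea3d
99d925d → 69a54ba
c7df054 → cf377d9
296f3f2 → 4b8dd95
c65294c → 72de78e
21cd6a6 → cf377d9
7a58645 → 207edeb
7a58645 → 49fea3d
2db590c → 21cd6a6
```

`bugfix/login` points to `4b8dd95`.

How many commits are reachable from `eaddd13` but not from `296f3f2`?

Reachable from eaddd13: {21cd6a6, 2db590c, cf377d9, eaddd13}.
Reachable from 296f3f2: {21cd6a6, 296f3f2, 2db590c, 4b8dd95, cf377d9}.
In eaddd13's history but not 296f3f2's: {eaddd13} — 1 commit.

1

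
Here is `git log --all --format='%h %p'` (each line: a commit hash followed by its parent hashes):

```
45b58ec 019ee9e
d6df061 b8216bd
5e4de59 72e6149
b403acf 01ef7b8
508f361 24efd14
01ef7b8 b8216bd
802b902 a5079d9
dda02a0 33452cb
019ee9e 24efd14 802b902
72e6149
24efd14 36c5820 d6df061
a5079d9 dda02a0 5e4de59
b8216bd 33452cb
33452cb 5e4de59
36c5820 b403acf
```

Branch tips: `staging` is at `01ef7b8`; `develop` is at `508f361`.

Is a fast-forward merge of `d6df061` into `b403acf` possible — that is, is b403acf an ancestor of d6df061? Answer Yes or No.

A fast-forward from b403acf to d6df061 is possible iff b403acf is an ancestor of d6df061.
Ancestors of d6df061: {33452cb, 5e4de59, 72e6149, b8216bd, d6df061}.
b403acf is not among them, so fast-forward is not possible.

No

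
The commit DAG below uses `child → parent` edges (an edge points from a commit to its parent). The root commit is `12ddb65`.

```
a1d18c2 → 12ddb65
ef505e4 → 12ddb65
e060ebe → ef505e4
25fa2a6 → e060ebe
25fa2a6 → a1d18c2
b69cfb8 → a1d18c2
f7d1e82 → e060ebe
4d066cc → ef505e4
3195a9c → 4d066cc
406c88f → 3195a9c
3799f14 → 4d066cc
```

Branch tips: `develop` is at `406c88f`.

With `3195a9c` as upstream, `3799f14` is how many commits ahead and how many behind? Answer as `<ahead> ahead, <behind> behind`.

1 ahead, 1 behind

Reachable from 3799f14: {12ddb65, 3799f14, 4d066cc, ef505e4}.
Reachable from 3195a9c: {12ddb65, 3195a9c, 4d066cc, ef505e4}.
Only in 3799f14's history (ahead): {3799f14} — 1.
Only in 3195a9c's history (behind): {3195a9c} — 1.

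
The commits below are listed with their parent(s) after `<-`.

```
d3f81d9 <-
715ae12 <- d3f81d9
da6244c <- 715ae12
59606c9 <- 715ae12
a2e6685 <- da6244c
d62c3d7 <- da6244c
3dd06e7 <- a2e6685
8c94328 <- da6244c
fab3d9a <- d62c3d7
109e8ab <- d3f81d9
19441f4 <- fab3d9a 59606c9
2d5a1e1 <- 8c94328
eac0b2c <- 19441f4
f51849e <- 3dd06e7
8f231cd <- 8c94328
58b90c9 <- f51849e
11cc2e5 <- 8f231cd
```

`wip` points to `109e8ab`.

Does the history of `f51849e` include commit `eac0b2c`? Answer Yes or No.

No

Ancestors of f51849e: {3dd06e7, 715ae12, a2e6685, d3f81d9, da6244c, f51849e}.
eac0b2c is not in that set, so it is not an ancestor of f51849e.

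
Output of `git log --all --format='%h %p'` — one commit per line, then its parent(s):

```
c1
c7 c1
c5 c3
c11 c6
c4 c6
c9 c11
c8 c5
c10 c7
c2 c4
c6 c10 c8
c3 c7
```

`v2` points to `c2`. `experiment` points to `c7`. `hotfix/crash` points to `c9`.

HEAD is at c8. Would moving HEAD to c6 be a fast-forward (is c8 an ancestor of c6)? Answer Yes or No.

Yes

A fast-forward from c8 to c6 is possible iff c8 is an ancestor of c6.
Ancestors of c6: {c1, c10, c3, c5, c6, c7, c8}.
c8 is among them, so fast-forward is possible.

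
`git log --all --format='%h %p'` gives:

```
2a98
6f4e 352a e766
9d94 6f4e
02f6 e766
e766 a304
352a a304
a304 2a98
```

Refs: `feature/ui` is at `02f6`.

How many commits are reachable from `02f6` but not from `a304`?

Reachable from 02f6: {02f6, 2a98, a304, e766}.
Reachable from a304: {2a98, a304}.
In 02f6's history but not a304's: {02f6, e766} — 2 commits.

2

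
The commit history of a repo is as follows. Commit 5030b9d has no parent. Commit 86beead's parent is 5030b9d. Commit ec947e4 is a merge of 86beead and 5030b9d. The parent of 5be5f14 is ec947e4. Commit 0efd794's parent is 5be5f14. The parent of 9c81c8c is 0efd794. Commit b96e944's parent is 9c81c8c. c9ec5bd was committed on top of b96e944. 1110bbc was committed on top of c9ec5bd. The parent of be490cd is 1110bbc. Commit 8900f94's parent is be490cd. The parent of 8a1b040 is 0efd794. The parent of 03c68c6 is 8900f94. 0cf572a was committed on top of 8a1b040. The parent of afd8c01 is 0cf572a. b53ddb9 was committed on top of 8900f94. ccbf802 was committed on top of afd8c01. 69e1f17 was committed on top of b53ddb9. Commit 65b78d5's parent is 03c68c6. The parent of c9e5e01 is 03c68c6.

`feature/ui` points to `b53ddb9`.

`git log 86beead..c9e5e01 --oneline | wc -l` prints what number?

11

Reachable from c9e5e01: {03c68c6, 0efd794, 1110bbc, 5030b9d, 5be5f14, 86beead, 8900f94, 9c81c8c, b96e944, be490cd, c9e5e01, c9ec5bd, ec947e4}.
Reachable from 86beead: {5030b9d, 86beead}.
In c9e5e01's history but not 86beead's: {03c68c6, 0efd794, 1110bbc, 5be5f14, 8900f94, 9c81c8c, b96e944, be490cd, c9e5e01, c9ec5bd, ec947e4} — 11 commits.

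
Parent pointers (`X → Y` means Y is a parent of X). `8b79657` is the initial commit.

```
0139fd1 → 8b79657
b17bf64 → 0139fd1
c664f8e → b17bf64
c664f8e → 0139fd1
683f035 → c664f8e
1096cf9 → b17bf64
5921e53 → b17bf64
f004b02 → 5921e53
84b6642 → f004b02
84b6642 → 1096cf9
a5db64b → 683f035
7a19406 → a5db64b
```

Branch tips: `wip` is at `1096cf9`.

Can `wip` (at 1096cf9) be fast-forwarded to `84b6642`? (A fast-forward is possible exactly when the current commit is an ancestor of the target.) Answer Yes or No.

A fast-forward from 1096cf9 to 84b6642 is possible iff 1096cf9 is an ancestor of 84b6642.
Ancestors of 84b6642: {0139fd1, 1096cf9, 5921e53, 84b6642, 8b79657, b17bf64, f004b02}.
1096cf9 is among them, so fast-forward is possible.

Yes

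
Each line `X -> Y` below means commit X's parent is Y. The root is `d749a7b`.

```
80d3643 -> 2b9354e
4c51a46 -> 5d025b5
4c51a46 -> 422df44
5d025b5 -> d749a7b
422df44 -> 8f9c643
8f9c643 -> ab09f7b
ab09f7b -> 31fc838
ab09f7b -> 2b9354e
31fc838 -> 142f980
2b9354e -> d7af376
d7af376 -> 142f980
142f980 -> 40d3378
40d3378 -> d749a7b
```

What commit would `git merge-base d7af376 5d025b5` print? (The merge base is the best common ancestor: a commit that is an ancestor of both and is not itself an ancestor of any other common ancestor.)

Ancestors of d7af376: {142f980, 40d3378, d749a7b, d7af376}.
Ancestors of 5d025b5: {5d025b5, d749a7b}.
Common ancestors: {d749a7b}.
The only common ancestor is d749a7b, so it is the merge base.

d749a7b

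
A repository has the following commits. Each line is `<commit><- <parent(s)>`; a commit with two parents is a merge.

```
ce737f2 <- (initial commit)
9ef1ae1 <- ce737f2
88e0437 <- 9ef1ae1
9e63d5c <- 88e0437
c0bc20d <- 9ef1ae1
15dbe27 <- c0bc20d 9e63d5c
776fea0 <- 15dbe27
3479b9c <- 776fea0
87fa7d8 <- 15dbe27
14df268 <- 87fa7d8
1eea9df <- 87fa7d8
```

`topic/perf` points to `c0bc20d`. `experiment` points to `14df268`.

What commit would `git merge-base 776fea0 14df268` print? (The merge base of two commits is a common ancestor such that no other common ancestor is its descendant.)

Ancestors of 776fea0: {15dbe27, 776fea0, 88e0437, 9e63d5c, 9ef1ae1, c0bc20d, ce737f2}.
Ancestors of 14df268: {14df268, 15dbe27, 87fa7d8, 88e0437, 9e63d5c, 9ef1ae1, c0bc20d, ce737f2}.
Common ancestors: {15dbe27, 88e0437, 9e63d5c, 9ef1ae1, c0bc20d, ce737f2}.
Among these, 15dbe27 is not an ancestor of any other common ancestor — it is the merge base.

15dbe27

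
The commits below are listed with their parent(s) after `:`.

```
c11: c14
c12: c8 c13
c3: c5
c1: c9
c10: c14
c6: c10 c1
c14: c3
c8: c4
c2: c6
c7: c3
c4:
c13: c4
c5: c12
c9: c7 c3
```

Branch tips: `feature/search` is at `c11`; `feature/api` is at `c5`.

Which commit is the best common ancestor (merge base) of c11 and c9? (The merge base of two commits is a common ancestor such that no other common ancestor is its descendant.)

c3

Ancestors of c11: {c11, c12, c13, c14, c3, c4, c5, c8}.
Ancestors of c9: {c12, c13, c3, c4, c5, c7, c8, c9}.
Common ancestors: {c12, c13, c3, c4, c5, c8}.
Among these, c3 is not an ancestor of any other common ancestor — it is the merge base.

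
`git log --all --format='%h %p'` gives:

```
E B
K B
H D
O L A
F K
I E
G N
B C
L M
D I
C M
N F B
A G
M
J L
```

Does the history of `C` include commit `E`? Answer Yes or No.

No

Ancestors of C: {C, M}.
E is not in that set, so it is not an ancestor of C.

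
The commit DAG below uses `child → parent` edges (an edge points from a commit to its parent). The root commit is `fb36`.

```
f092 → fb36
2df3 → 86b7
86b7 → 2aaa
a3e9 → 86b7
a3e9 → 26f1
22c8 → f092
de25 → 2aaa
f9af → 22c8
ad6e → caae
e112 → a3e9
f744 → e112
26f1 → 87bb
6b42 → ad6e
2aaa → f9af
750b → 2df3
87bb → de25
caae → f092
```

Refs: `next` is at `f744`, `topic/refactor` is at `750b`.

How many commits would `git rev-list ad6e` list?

Walking parent pointers from ad6e: reachable set = {ad6e, caae, f092, fb36}.
That is 4 commits.

4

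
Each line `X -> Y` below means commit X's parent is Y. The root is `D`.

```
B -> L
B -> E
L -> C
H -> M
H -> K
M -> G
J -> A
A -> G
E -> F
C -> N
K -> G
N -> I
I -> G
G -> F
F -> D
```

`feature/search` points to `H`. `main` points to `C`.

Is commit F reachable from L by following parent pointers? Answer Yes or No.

Yes

Ancestors of L (commits reachable by following parents): {C, D, F, G, I, L, N}.
F is in that set, so it is an ancestor of L.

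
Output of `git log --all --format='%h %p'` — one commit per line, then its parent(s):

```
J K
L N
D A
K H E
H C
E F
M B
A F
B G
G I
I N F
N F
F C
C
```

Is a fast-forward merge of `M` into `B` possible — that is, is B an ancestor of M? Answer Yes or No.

A fast-forward from B to M is possible iff B is an ancestor of M.
Ancestors of M: {B, C, F, G, I, M, N}.
B is among them, so fast-forward is possible.

Yes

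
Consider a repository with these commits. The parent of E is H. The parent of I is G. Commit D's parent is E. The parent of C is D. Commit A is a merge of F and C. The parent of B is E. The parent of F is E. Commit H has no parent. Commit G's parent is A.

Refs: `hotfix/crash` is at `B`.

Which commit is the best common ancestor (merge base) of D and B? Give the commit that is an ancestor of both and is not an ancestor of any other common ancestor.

E

Ancestors of D: {D, E, H}.
Ancestors of B: {B, E, H}.
Common ancestors: {E, H}.
Among these, E is not an ancestor of any other common ancestor — it is the merge base.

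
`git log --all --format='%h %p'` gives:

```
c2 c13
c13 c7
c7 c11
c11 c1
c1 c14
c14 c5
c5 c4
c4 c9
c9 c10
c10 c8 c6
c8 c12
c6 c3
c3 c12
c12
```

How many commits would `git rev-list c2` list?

Walking parent pointers from c2: reachable set = {c1, c10, c11, c12, c13, c14, c2, c3, c4, c5, c6, c7, c8, c9}.
That is 14 commits.

14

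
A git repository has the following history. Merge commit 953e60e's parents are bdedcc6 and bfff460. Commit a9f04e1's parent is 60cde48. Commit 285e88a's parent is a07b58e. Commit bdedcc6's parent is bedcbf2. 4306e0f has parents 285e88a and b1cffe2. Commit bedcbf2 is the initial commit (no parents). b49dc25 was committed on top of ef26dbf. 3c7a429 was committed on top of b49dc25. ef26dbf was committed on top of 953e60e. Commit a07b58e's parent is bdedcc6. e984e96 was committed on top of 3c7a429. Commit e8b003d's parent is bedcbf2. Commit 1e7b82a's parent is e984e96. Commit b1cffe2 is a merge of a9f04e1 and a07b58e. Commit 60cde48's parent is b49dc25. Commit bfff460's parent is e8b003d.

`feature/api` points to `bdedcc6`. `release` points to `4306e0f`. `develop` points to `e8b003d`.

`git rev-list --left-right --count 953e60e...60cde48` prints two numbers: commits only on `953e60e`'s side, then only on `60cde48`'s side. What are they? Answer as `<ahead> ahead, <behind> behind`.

Reachable from 953e60e: {953e60e, bdedcc6, bedcbf2, bfff460, e8b003d}.
Reachable from 60cde48: {60cde48, 953e60e, b49dc25, bdedcc6, bedcbf2, bfff460, e8b003d, ef26dbf}.
Only in 953e60e's history (ahead): {} — 0.
Only in 60cde48's history (behind): {60cde48, b49dc25, ef26dbf} — 3.

0 ahead, 3 behind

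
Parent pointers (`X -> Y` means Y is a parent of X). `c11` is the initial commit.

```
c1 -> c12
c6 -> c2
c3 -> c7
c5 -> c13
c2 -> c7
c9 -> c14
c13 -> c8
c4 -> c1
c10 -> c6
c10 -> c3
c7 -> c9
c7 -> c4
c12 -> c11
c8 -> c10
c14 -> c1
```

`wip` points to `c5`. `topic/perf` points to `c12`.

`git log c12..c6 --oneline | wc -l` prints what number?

7

Reachable from c6: {c1, c11, c12, c14, c2, c4, c6, c7, c9}.
Reachable from c12: {c11, c12}.
In c6's history but not c12's: {c1, c14, c2, c4, c6, c7, c9} — 7 commits.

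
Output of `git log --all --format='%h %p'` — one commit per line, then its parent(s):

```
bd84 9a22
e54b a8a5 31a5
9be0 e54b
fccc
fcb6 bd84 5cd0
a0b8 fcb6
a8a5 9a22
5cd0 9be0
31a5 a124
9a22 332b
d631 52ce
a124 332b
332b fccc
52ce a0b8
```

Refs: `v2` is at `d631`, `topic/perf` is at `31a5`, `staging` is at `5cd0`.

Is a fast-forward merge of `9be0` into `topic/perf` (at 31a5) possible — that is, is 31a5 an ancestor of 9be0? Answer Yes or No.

A fast-forward from 31a5 to 9be0 is possible iff 31a5 is an ancestor of 9be0.
Ancestors of 9be0: {31a5, 332b, 9a22, 9be0, a124, a8a5, e54b, fccc}.
31a5 is among them, so fast-forward is possible.

Yes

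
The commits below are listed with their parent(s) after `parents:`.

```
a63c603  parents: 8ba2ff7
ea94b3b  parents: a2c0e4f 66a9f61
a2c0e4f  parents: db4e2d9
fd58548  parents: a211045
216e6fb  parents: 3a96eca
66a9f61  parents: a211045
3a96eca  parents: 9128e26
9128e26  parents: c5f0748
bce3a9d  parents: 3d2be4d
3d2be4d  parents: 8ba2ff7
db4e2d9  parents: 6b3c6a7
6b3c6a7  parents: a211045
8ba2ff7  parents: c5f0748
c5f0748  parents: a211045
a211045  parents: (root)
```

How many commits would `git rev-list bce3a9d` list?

Walking parent pointers from bce3a9d: reachable set = {3d2be4d, 8ba2ff7, a211045, bce3a9d, c5f0748}.
That is 5 commits.

5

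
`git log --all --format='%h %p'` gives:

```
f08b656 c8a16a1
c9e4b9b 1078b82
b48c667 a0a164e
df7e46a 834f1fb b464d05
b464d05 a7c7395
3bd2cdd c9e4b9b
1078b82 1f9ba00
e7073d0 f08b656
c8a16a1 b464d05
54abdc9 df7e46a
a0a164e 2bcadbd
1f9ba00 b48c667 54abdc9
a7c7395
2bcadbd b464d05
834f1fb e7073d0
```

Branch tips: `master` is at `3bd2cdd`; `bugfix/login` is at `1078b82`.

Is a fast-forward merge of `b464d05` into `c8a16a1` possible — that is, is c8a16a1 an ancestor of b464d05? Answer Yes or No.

A fast-forward from c8a16a1 to b464d05 is possible iff c8a16a1 is an ancestor of b464d05.
Ancestors of b464d05: {a7c7395, b464d05}.
c8a16a1 is not among them, so fast-forward is not possible.

No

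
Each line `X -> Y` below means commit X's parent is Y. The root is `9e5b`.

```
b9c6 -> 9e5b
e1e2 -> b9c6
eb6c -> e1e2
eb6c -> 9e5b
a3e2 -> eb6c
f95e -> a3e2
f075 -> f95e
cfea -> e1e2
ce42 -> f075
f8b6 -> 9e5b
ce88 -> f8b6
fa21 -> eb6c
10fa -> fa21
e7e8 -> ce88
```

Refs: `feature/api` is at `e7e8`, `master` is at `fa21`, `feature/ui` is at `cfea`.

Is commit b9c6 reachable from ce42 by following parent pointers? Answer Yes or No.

Yes

Ancestors of ce42 (commits reachable by following parents): {9e5b, a3e2, b9c6, ce42, e1e2, eb6c, f075, f95e}.
b9c6 is in that set, so it is an ancestor of ce42.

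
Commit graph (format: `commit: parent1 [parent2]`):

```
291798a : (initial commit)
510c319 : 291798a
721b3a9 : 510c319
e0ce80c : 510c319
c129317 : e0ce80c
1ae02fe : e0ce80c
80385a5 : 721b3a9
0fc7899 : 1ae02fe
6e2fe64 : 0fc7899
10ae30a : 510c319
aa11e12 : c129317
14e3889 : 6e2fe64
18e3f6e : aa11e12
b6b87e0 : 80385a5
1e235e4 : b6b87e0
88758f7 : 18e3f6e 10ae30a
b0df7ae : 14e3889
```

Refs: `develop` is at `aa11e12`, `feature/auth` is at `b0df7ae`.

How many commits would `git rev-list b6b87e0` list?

Walking parent pointers from b6b87e0: reachable set = {291798a, 510c319, 721b3a9, 80385a5, b6b87e0}.
That is 5 commits.

5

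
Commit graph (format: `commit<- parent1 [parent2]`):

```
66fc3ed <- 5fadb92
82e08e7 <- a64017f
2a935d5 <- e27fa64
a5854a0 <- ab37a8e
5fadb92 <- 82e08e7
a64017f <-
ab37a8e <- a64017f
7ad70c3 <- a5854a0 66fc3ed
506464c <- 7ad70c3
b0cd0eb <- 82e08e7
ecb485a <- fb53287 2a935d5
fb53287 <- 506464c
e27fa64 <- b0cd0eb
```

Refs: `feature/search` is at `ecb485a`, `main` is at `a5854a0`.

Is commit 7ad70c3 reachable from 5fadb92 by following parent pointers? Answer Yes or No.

No

Ancestors of 5fadb92: {5fadb92, 82e08e7, a64017f}.
7ad70c3 is not in that set, so it is not an ancestor of 5fadb92.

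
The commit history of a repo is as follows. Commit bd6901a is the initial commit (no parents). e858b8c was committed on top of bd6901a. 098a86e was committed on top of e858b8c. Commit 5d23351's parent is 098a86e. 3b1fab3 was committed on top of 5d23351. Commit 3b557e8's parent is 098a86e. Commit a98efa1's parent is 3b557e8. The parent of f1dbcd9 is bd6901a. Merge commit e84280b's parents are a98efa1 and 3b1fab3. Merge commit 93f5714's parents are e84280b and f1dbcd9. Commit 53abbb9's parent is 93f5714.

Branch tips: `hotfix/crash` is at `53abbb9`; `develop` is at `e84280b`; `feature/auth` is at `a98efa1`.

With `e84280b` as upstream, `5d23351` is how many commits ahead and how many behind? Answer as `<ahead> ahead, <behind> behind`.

Reachable from 5d23351: {098a86e, 5d23351, bd6901a, e858b8c}.
Reachable from e84280b: {098a86e, 3b1fab3, 3b557e8, 5d23351, a98efa1, bd6901a, e84280b, e858b8c}.
Only in 5d23351's history (ahead): {} — 0.
Only in e84280b's history (behind): {3b1fab3, 3b557e8, a98efa1, e84280b} — 4.

0 ahead, 4 behind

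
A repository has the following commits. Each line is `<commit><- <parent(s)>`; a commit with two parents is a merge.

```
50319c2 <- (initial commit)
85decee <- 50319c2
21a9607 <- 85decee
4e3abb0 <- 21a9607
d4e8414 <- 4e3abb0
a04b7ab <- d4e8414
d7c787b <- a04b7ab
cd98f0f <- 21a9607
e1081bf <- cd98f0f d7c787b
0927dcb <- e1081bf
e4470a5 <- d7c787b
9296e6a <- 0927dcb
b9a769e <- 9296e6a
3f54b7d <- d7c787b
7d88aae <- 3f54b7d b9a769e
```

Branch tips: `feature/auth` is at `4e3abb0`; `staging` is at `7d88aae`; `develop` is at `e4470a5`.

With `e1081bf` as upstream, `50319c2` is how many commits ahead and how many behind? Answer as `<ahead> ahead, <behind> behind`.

0 ahead, 8 behind

Reachable from 50319c2: {50319c2}.
Reachable from e1081bf: {21a9607, 4e3abb0, 50319c2, 85decee, a04b7ab, cd98f0f, d4e8414, d7c787b, e1081bf}.
Only in 50319c2's history (ahead): {} — 0.
Only in e1081bf's history (behind): {21a9607, 4e3abb0, 85decee, a04b7ab, cd98f0f, d4e8414, d7c787b, e1081bf} — 8.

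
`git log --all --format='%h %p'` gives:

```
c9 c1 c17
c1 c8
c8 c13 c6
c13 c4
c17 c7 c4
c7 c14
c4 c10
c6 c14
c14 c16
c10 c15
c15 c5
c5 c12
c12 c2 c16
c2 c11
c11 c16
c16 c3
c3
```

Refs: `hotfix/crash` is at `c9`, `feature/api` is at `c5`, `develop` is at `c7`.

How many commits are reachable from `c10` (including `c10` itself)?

Walking parent pointers from c10: reachable set = {c10, c11, c12, c15, c16, c2, c3, c5}.
That is 8 commits.

8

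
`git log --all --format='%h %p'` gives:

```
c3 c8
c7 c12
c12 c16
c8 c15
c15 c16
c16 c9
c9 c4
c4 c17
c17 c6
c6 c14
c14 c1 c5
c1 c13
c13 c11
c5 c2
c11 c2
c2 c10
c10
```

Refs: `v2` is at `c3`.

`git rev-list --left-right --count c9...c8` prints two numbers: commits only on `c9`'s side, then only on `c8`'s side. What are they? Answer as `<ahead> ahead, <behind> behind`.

Reachable from c9: {c1, c10, c11, c13, c14, c17, c2, c4, c5, c6, c9}.
Reachable from c8: {c1, c10, c11, c13, c14, c15, c16, c17, c2, c4, c5, c6, c8, c9}.
Only in c9's history (ahead): {} — 0.
Only in c8's history (behind): {c15, c16, c8} — 3.

0 ahead, 3 behind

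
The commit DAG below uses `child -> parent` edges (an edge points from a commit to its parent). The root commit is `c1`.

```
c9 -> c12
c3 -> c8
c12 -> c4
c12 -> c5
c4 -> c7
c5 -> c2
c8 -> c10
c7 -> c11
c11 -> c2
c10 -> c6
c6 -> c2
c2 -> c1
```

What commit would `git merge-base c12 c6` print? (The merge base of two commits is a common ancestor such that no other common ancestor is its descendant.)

Ancestors of c12: {c1, c11, c12, c2, c4, c5, c7}.
Ancestors of c6: {c1, c2, c6}.
Common ancestors: {c1, c2}.
Among these, c2 is not an ancestor of any other common ancestor — it is the merge base.

c2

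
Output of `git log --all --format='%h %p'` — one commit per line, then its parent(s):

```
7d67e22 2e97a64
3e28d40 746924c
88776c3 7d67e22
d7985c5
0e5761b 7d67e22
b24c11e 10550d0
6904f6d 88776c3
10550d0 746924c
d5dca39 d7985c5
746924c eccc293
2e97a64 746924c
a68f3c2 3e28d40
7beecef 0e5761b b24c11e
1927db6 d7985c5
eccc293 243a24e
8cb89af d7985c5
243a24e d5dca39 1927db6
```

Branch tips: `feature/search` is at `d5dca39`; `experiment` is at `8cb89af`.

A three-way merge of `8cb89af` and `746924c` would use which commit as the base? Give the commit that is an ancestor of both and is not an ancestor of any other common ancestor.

Ancestors of 8cb89af: {8cb89af, d7985c5}.
Ancestors of 746924c: {1927db6, 243a24e, 746924c, d5dca39, d7985c5, eccc293}.
Common ancestors: {d7985c5}.
The only common ancestor is d7985c5, so it is the merge base.

d7985c5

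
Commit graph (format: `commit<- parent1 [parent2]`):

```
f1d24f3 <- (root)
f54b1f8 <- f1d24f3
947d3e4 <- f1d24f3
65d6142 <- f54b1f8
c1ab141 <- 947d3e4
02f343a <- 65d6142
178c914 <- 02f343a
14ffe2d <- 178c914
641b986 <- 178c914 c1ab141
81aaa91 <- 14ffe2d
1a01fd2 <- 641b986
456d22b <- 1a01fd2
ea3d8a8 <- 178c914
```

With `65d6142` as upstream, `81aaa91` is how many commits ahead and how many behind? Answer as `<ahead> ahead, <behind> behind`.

Reachable from 81aaa91: {02f343a, 14ffe2d, 178c914, 65d6142, 81aaa91, f1d24f3, f54b1f8}.
Reachable from 65d6142: {65d6142, f1d24f3, f54b1f8}.
Only in 81aaa91's history (ahead): {02f343a, 14ffe2d, 178c914, 81aaa91} — 4.
Only in 65d6142's history (behind): {} — 0.

4 ahead, 0 behind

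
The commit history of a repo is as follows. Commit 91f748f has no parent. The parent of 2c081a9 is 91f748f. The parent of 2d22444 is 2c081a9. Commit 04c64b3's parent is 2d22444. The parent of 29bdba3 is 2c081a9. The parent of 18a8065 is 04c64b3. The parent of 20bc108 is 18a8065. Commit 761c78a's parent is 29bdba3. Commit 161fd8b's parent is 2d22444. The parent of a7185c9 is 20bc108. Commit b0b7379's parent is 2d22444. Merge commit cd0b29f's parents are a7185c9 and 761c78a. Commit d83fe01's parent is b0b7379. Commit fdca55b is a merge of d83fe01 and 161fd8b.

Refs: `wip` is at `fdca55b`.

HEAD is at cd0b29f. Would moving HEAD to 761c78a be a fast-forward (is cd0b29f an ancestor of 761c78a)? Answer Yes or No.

A fast-forward from cd0b29f to 761c78a is possible iff cd0b29f is an ancestor of 761c78a.
Ancestors of 761c78a: {29bdba3, 2c081a9, 761c78a, 91f748f}.
cd0b29f is not among them, so fast-forward is not possible.

No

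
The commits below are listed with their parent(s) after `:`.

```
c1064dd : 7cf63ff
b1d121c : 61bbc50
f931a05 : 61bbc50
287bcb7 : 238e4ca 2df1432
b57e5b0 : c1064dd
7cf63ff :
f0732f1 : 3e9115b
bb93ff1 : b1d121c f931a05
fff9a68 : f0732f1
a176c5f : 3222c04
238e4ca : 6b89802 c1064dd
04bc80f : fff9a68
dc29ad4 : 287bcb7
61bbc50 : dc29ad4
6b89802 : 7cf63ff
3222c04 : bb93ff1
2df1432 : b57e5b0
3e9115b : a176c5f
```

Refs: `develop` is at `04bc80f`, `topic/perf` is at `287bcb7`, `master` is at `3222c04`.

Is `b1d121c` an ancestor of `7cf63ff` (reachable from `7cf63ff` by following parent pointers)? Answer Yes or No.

Ancestors of 7cf63ff: {7cf63ff}.
b1d121c is not in that set, so it is not an ancestor of 7cf63ff.

No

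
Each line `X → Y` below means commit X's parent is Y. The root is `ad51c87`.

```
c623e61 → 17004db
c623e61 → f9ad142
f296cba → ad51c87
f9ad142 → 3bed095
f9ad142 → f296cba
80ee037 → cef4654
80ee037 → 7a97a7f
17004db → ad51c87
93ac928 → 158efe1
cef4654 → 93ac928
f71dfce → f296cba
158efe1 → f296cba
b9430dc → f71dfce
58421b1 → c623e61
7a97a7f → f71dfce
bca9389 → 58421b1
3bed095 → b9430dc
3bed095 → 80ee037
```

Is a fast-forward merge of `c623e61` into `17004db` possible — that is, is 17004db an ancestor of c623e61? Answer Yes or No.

Yes

A fast-forward from 17004db to c623e61 is possible iff 17004db is an ancestor of c623e61.
Ancestors of c623e61: {158efe1, 17004db, 3bed095, 7a97a7f, 80ee037, 93ac928, ad51c87, b9430dc, c623e61, cef4654, f296cba, f71dfce, f9ad142}.
17004db is among them, so fast-forward is possible.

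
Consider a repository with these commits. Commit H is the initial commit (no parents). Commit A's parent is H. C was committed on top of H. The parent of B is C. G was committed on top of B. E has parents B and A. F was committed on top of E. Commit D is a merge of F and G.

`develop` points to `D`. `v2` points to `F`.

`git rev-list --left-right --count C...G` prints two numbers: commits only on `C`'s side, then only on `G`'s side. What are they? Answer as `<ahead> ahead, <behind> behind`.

Reachable from C: {C, H}.
Reachable from G: {B, C, G, H}.
Only in C's history (ahead): {} — 0.
Only in G's history (behind): {B, G} — 2.

0 ahead, 2 behind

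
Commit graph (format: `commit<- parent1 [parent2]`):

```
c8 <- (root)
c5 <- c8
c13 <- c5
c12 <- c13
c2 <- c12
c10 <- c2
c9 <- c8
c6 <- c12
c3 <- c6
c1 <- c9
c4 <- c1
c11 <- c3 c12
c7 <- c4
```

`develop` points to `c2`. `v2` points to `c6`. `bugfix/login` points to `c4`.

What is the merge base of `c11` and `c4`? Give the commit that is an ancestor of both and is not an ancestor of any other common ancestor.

c8

Ancestors of c11: {c11, c12, c13, c3, c5, c6, c8}.
Ancestors of c4: {c1, c4, c8, c9}.
Common ancestors: {c8}.
The only common ancestor is c8, so it is the merge base.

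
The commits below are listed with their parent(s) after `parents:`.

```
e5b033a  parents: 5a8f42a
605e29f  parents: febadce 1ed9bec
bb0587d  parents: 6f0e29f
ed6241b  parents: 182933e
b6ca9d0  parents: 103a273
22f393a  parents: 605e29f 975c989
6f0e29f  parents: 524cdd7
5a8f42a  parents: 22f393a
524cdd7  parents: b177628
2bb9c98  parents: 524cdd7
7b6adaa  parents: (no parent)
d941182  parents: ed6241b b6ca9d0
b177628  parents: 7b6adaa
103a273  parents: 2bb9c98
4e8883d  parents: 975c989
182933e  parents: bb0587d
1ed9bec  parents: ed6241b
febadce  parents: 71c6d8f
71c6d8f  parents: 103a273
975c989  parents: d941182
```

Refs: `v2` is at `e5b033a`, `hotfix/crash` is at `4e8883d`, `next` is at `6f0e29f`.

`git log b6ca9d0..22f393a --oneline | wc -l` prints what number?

Reachable from 22f393a: {103a273, 182933e, 1ed9bec, 22f393a, 2bb9c98, 524cdd7, 605e29f, 6f0e29f, 71c6d8f, 7b6adaa, 975c989, b177628, b6ca9d0, bb0587d, d941182, ed6241b, febadce}.
Reachable from b6ca9d0: {103a273, 2bb9c98, 524cdd7, 7b6adaa, b177628, b6ca9d0}.
In 22f393a's history but not b6ca9d0's: {182933e, 1ed9bec, 22f393a, 605e29f, 6f0e29f, 71c6d8f, 975c989, bb0587d, d941182, ed6241b, febadce} — 11 commits.

11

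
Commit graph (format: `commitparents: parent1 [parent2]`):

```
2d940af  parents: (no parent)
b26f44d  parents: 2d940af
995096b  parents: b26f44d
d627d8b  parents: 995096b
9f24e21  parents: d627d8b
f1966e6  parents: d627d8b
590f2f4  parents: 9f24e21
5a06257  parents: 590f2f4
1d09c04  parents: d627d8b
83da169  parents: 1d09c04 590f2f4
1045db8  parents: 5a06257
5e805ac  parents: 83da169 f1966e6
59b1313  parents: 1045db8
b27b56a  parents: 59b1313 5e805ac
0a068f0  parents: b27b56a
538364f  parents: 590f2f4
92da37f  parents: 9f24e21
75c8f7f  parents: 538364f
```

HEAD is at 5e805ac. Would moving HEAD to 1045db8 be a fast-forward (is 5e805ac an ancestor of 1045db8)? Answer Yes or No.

No

A fast-forward from 5e805ac to 1045db8 is possible iff 5e805ac is an ancestor of 1045db8.
Ancestors of 1045db8: {1045db8, 2d940af, 590f2f4, 5a06257, 995096b, 9f24e21, b26f44d, d627d8b}.
5e805ac is not among them, so fast-forward is not possible.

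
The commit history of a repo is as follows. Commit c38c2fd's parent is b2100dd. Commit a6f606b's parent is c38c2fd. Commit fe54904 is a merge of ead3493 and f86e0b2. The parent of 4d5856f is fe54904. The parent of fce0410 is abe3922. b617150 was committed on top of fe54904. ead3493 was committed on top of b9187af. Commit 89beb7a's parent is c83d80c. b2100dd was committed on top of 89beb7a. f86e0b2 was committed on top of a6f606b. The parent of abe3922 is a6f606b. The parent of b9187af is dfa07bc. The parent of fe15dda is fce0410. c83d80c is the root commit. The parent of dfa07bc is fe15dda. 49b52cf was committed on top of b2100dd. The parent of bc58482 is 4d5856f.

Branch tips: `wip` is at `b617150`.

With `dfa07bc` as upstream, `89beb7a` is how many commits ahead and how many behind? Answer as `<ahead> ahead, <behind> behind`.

0 ahead, 7 behind

Reachable from 89beb7a: {89beb7a, c83d80c}.
Reachable from dfa07bc: {89beb7a, a6f606b, abe3922, b2100dd, c38c2fd, c83d80c, dfa07bc, fce0410, fe15dda}.
Only in 89beb7a's history (ahead): {} — 0.
Only in dfa07bc's history (behind): {a6f606b, abe3922, b2100dd, c38c2fd, dfa07bc, fce0410, fe15dda} — 7.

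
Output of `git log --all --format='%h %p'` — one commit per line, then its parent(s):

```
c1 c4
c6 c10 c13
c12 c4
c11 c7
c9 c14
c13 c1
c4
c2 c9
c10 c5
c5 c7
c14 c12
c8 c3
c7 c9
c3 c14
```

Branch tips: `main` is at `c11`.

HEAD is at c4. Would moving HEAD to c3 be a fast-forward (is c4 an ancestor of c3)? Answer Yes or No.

A fast-forward from c4 to c3 is possible iff c4 is an ancestor of c3.
Ancestors of c3: {c12, c14, c3, c4}.
c4 is among them, so fast-forward is possible.

Yes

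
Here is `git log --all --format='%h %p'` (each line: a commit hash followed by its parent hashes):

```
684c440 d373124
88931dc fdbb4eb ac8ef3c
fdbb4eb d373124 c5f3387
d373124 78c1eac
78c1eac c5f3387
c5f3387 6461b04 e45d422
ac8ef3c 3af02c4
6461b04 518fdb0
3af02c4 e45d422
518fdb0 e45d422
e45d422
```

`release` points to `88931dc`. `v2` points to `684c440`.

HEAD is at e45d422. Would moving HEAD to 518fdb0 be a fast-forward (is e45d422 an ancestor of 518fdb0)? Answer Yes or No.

Yes

A fast-forward from e45d422 to 518fdb0 is possible iff e45d422 is an ancestor of 518fdb0.
Ancestors of 518fdb0: {518fdb0, e45d422}.
e45d422 is among them, so fast-forward is possible.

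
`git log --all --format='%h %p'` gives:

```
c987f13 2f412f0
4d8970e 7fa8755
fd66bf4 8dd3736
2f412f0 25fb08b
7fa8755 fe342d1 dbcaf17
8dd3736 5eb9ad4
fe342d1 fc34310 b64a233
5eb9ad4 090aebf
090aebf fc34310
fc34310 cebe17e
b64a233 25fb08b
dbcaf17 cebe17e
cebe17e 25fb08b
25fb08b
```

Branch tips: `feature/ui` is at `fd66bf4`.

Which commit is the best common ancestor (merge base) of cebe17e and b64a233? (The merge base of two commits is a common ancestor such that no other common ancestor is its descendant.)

25fb08b

Ancestors of cebe17e: {25fb08b, cebe17e}.
Ancestors of b64a233: {25fb08b, b64a233}.
Common ancestors: {25fb08b}.
The only common ancestor is 25fb08b, so it is the merge base.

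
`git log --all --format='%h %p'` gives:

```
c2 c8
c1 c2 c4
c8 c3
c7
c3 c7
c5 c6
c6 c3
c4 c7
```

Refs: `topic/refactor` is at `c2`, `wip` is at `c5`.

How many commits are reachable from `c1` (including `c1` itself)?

6

Walking parent pointers from c1: reachable set = {c1, c2, c3, c4, c7, c8}.
That is 6 commits.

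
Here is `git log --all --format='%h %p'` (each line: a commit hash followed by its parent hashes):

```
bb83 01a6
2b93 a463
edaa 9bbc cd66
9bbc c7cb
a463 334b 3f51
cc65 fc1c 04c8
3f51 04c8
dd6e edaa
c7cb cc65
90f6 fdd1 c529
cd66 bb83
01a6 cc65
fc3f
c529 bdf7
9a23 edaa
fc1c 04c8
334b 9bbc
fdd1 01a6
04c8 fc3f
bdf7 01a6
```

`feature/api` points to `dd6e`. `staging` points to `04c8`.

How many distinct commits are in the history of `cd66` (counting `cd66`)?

Walking parent pointers from cd66: reachable set = {01a6, 04c8, bb83, cc65, cd66, fc1c, fc3f}.
That is 7 commits.

7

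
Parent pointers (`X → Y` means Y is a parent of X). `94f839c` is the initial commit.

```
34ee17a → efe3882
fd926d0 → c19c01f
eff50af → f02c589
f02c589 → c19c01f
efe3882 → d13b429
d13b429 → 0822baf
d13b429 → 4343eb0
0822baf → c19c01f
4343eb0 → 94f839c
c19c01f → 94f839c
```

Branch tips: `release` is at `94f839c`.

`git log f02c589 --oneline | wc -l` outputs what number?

3

Walking parent pointers from f02c589: reachable set = {94f839c, c19c01f, f02c589}.
That is 3 commits.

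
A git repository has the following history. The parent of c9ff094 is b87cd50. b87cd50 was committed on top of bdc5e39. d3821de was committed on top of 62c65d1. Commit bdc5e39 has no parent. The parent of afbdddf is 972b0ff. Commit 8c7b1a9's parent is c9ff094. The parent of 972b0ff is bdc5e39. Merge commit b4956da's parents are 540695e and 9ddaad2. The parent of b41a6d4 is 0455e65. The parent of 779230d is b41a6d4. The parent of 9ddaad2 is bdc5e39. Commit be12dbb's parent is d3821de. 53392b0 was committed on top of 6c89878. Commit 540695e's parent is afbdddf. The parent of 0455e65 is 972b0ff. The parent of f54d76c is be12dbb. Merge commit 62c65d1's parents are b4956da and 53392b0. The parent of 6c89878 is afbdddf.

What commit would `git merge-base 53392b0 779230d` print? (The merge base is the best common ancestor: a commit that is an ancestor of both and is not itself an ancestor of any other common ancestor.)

972b0ff

Ancestors of 53392b0: {53392b0, 6c89878, 972b0ff, afbdddf, bdc5e39}.
Ancestors of 779230d: {0455e65, 779230d, 972b0ff, b41a6d4, bdc5e39}.
Common ancestors: {972b0ff, bdc5e39}.
Among these, 972b0ff is not an ancestor of any other common ancestor — it is the merge base.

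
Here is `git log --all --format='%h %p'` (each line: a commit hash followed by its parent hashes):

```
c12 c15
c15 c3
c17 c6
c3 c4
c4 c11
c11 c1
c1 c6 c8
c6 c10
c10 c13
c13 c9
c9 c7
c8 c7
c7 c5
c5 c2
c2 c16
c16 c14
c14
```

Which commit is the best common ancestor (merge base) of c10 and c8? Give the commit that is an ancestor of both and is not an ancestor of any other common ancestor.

c7

Ancestors of c10: {c10, c13, c14, c16, c2, c5, c7, c9}.
Ancestors of c8: {c14, c16, c2, c5, c7, c8}.
Common ancestors: {c14, c16, c2, c5, c7}.
Among these, c7 is not an ancestor of any other common ancestor — it is the merge base.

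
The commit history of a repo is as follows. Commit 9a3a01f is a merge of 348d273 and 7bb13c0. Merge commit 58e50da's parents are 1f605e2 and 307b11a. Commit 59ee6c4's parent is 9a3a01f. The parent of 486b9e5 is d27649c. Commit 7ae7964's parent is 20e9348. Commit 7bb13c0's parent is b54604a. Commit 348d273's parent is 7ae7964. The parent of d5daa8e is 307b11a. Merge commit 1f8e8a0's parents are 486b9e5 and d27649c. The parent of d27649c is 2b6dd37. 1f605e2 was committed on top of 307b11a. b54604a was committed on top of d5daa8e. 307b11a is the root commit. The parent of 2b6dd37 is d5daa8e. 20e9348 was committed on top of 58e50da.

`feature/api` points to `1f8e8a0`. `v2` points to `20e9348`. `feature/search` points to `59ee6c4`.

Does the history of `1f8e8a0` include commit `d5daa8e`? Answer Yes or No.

Ancestors of 1f8e8a0 (commits reachable by following parents): {1f8e8a0, 2b6dd37, 307b11a, 486b9e5, d27649c, d5daa8e}.
d5daa8e is in that set, so it is an ancestor of 1f8e8a0.

Yes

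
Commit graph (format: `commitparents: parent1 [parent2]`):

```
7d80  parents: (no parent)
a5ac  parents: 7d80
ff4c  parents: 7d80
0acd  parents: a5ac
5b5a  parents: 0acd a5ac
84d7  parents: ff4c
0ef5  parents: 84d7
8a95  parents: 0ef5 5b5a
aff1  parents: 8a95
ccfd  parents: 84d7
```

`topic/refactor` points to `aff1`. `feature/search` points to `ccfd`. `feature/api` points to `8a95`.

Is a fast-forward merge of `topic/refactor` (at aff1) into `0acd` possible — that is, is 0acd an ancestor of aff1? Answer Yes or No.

A fast-forward from 0acd to aff1 is possible iff 0acd is an ancestor of aff1.
Ancestors of aff1: {0acd, 0ef5, 5b5a, 7d80, 84d7, 8a95, a5ac, aff1, ff4c}.
0acd is among them, so fast-forward is possible.

Yes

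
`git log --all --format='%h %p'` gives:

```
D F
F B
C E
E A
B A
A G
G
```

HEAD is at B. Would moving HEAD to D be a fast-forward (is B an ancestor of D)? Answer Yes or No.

A fast-forward from B to D is possible iff B is an ancestor of D.
Ancestors of D: {A, B, D, F, G}.
B is among them, so fast-forward is possible.

Yes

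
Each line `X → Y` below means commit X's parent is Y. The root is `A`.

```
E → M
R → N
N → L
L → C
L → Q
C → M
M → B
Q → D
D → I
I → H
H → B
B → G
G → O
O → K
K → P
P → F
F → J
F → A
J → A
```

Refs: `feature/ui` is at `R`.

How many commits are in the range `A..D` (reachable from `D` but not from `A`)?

Reachable from D: {A, B, D, F, G, H, I, J, K, O, P}.
Reachable from A: {A}.
In D's history but not A's: {B, D, F, G, H, I, J, K, O, P} — 10 commits.

10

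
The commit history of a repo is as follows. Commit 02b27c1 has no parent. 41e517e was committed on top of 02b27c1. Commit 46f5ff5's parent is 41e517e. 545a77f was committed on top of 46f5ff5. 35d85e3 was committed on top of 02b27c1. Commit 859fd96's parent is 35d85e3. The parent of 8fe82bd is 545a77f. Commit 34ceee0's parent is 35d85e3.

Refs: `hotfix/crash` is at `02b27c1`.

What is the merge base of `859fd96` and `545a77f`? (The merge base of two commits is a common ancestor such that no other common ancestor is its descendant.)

02b27c1

Ancestors of 859fd96: {02b27c1, 35d85e3, 859fd96}.
Ancestors of 545a77f: {02b27c1, 41e517e, 46f5ff5, 545a77f}.
Common ancestors: {02b27c1}.
The only common ancestor is 02b27c1, so it is the merge base.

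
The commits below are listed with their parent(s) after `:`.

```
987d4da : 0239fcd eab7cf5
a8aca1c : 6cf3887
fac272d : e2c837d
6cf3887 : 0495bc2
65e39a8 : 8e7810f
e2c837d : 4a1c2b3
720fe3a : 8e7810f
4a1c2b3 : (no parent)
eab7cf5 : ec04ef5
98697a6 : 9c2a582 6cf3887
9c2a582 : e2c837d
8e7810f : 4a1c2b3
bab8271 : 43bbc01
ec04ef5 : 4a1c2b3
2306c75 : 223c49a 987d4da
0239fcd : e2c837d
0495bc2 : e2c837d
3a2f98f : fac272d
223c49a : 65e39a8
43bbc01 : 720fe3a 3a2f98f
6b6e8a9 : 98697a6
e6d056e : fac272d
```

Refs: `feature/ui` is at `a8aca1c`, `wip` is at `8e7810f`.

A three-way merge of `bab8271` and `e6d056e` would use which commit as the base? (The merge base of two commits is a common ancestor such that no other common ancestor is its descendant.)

Ancestors of bab8271: {3a2f98f, 43bbc01, 4a1c2b3, 720fe3a, 8e7810f, bab8271, e2c837d, fac272d}.
Ancestors of e6d056e: {4a1c2b3, e2c837d, e6d056e, fac272d}.
Common ancestors: {4a1c2b3, e2c837d, fac272d}.
Among these, fac272d is not an ancestor of any other common ancestor — it is the merge base.

fac272d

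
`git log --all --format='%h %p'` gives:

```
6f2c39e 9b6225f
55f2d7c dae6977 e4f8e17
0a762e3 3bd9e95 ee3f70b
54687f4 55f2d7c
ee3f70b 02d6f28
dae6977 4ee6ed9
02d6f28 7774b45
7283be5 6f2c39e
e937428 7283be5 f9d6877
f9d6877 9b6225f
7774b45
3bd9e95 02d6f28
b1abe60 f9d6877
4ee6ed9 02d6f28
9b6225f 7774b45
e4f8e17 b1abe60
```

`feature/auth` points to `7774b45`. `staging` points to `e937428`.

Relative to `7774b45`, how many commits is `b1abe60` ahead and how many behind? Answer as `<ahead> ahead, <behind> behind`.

Reachable from b1abe60: {7774b45, 9b6225f, b1abe60, f9d6877}.
Reachable from 7774b45: {7774b45}.
Only in b1abe60's history (ahead): {9b6225f, b1abe60, f9d6877} — 3.
Only in 7774b45's history (behind): {} — 0.

3 ahead, 0 behind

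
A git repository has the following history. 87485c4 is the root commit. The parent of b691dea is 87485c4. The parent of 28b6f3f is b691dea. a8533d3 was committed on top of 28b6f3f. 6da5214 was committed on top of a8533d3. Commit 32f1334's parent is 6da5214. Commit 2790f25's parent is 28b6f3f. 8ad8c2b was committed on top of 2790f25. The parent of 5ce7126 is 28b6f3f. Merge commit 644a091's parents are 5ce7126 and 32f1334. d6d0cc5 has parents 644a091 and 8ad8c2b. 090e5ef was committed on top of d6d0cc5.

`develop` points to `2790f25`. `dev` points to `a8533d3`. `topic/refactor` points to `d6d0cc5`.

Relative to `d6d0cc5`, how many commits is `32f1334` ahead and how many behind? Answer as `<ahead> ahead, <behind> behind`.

Reachable from 32f1334: {28b6f3f, 32f1334, 6da5214, 87485c4, a8533d3, b691dea}.
Reachable from d6d0cc5: {2790f25, 28b6f3f, 32f1334, 5ce7126, 644a091, 6da5214, 87485c4, 8ad8c2b, a8533d3, b691dea, d6d0cc5}.
Only in 32f1334's history (ahead): {} — 0.
Only in d6d0cc5's history (behind): {2790f25, 5ce7126, 644a091, 8ad8c2b, d6d0cc5} — 5.

0 ahead, 5 behind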